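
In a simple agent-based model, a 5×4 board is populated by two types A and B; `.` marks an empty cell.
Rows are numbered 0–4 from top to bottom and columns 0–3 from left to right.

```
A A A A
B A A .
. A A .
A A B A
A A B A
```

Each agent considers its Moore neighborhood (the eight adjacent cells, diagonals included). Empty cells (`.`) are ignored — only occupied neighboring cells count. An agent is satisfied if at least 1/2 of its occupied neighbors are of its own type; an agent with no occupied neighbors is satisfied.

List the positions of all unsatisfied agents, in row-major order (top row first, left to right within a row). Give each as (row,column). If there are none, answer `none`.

(1,0), (3,2), (4,2), (4,3)

(0,0)A 2/3 ✓
(0,1)A 4/5 ✓
(0,2)A 4/4 ✓
(0,3)A 2/2 ✓
(1,0)B 0/4 ✗
(1,1)A 6/7 ✓
(1,2)A 6/6 ✓
(2,1)A 5/7 ✓
(2,2)A 5/6 ✓
(3,0)A 4/4 ✓
(3,1)A 5/7 ✓
(3,2)B 1/7 ✗
(3,3)A 2/4 ✓
(4,0)A 3/3 ✓
(4,1)A 3/5 ✓
(4,2)B 1/5 ✗
(4,3)A 1/3 ✗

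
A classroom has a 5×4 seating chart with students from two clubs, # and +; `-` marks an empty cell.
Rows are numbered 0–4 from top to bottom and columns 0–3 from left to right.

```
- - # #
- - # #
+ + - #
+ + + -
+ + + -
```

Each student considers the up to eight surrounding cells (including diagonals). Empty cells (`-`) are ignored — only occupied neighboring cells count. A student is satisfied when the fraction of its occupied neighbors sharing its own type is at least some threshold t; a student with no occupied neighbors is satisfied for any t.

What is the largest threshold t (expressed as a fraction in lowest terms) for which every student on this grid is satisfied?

(0,2)# 3/3
(0,3)# 3/3
(1,2)# 4/5
(1,3)# 4/4
(2,0)+ 3/3
(2,1)+ 4/5
(2,3)# 2/3
(3,0)+ 5/5
(3,1)+ 7/7
(3,2)+ 4/5
(4,0)+ 3/3
(4,1)+ 5/5
(4,2)+ 3/3
The smallest same-type fraction is 2/3 at (2,3), which reduces to 2/3. Any threshold above that leaves this student unsatisfied.

2/3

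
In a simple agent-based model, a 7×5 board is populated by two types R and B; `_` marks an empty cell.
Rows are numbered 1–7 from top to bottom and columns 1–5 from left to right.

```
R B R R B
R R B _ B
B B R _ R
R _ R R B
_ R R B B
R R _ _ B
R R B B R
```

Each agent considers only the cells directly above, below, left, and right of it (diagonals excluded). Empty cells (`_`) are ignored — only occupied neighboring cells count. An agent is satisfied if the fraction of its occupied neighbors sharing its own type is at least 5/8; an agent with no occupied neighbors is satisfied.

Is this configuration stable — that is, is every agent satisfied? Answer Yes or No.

No

Row 1: (1,1)R 1/2 ✗ · (1,2)B 0/3 ✗ · (1,3)R 1/3 ✗ · (1,4)R 1/2 ✗ · (1,5)B 1/2 ✗
Row 2: (2,1)R 2/3 ✓ · (2,2)R 1/4 ✗ · (2,3)B 0/3 ✗ · (2,5)B 1/2 ✗
Row 3: (3,1)B 1/3 ✗ · (3,2)B 1/3 ✗ · (3,3)R 1/3 ✗ · (3,5)R 0/2 ✗
Row 4: (4,1)R 0/1 ✗ · (4,3)R 3/3 ✓ · (4,4)R 1/3 ✗ · (4,5)B 1/3 ✗
Row 5: (5,2)R 2/2 ✓ · (5,3)R 2/3 ✓ · (5,4)B 1/3 ✗ · (5,5)B 3/3 ✓
Row 6: (6,1)R 2/2 ✓ · (6,2)R 3/3 ✓ · (6,5)B 1/2 ✗
Row 7: (7,1)R 2/2 ✓ · (7,2)R 2/3 ✓ · (7,3)B 1/2 ✗ · (7,4)B 1/2 ✗ · (7,5)R 0/2 ✗
For instance (1,1) has only 1/2 same-type neighbors, below 5/8.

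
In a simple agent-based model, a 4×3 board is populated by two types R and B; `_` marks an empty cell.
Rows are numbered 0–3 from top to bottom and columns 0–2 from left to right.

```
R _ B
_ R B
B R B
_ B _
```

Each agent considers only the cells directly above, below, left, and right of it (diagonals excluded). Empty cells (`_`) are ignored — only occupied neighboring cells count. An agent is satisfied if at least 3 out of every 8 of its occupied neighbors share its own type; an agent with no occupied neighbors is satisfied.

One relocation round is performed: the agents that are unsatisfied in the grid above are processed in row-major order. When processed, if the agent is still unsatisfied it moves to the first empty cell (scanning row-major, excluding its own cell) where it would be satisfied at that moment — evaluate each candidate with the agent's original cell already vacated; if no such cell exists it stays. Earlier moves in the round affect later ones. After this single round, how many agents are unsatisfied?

Initially unsatisfied (in order): (2,0), (2,1), (3,1).
  (2,0) → (3,0).
  (2,1) → (0,1).
  (3,1): now satisfied by earlier moves; stays.
Resulting grid:
R R B
_ R B
_ _ B
B B _
All satisfied now.

0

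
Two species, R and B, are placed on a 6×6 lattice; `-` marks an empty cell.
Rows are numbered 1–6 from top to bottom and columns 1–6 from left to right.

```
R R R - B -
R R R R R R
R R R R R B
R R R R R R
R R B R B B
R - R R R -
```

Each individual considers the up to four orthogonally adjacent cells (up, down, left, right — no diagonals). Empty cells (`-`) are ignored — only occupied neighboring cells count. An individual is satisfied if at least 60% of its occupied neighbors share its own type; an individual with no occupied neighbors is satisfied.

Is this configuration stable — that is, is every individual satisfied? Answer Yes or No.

(1,1)R 2/2 ✓
(1,2)R 3/3 ✓
(1,3)R 2/2 ✓
(1,5)B 0/1 ✗
(2,1)R 3/3 ✓
(2,2)R 4/4 ✓
(2,3)R 4/4 ✓
(2,4)R 3/3 ✓
(2,5)R 3/4 ✓
(2,6)R 1/2 ✗
(3,1)R 3/3 ✓
(3,2)R 4/4 ✓
(3,3)R 4/4 ✓
(3,4)R 4/4 ✓
(3,5)R 3/4 ✓
(3,6)B 0/3 ✗
(4,1)R 3/3 ✓
(4,2)R 4/4 ✓
(4,3)R 3/4 ✓
(4,4)R 4/4 ✓
(4,5)R 3/4 ✓
(4,6)R 1/3 ✗
(5,1)R 3/3 ✓
(5,2)R 2/3 ✓
(5,3)B 0/4 ✗
(5,4)R 2/4 ✗
(5,5)B 1/4 ✗
(5,6)B 1/2 ✗
(6,1)R 1/1 ✓
(6,3)R 1/2 ✗
(6,4)R 3/3 ✓
(6,5)R 1/2 ✗
For instance (1,5) has only 0/1 same-type neighbors, below 3/5.

No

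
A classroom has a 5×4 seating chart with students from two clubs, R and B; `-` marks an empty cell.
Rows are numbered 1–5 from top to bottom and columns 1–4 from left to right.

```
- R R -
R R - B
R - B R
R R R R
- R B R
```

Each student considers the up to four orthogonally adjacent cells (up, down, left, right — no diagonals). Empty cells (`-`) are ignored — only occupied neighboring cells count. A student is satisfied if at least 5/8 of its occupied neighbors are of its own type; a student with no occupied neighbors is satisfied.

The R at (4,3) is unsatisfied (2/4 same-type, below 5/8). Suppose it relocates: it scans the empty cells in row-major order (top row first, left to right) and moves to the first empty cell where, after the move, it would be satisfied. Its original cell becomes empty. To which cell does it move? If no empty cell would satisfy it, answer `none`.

Vacating (4,3). Empty cells in order:
  (1,1): 2/2 same-type → satisfied — stop here.

(1,1)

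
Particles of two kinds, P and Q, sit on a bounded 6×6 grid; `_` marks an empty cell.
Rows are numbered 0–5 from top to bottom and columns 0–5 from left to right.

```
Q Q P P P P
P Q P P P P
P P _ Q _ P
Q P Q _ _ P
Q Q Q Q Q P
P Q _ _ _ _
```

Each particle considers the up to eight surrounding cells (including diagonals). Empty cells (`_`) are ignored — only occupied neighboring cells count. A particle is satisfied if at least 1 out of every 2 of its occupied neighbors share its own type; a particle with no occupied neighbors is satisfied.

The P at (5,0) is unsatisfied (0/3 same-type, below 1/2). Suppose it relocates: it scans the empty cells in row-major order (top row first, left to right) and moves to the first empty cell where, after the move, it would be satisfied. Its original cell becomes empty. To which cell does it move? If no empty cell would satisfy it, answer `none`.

Vacating (5,0). Empty cells in order:
  (2,2): 4/7 same-type → satisfied — stop here.

(2,2)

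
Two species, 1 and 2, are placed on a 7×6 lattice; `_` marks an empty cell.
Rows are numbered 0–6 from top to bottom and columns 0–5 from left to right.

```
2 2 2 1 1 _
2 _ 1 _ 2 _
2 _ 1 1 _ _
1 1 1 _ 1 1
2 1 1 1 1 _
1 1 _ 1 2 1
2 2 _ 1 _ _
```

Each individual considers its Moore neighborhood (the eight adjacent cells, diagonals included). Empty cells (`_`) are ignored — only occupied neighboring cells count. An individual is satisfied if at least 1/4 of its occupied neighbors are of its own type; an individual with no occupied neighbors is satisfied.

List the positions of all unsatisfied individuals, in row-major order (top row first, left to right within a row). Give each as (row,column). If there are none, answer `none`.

Row 0: (0,0)2 2/2 ✓ · (0,1)2 3/4 ✓ · (0,2)2 1/3 ✓ · (0,3)1 2/4 ✓ · (0,4)1 1/2 ✓
Row 1: (1,0)2 3/3 ✓ · (1,2)1 3/5 ✓ · (1,4)2 0/3 ✗
Row 2: (2,0)2 1/3 ✓ · (2,2)1 4/4 ✓ · (2,3)1 4/5 ✓
Row 3: (3,0)1 2/4 ✓ · (3,1)1 5/7 ✓ · (3,2)1 6/6 ✓ · (3,4)1 4/4 ✓ · (3,5)1 2/2 ✓
Row 4: (4,0)2 0/5 ✗ · (4,1)1 6/7 ✓ · (4,2)1 6/6 ✓ · (4,3)1 5/6 ✓ · (4,4)1 5/6 ✓
Row 5: (5,0)1 2/5 ✓ · (5,1)1 3/6 ✓ · (5,3)1 4/5 ✓ · (5,4)2 0/5 ✗ · (5,5)1 1/2 ✓
Row 6: (6,0)2 1/3 ✓ · (6,1)2 1/3 ✓ · (6,3)1 1/2 ✓

(1,4), (4,0), (5,4)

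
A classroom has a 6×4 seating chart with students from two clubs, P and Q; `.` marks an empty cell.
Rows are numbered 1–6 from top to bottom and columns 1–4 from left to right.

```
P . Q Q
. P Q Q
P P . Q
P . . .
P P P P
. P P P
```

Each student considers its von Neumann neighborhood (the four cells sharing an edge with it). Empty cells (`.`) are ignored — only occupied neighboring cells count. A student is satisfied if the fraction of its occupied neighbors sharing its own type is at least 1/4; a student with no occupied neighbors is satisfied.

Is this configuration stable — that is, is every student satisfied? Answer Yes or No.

Row 1: (1,1)P 0/0 ok · (1,3)Q 2/2 ok · (1,4)Q 2/2 ok
Row 2: (2,2)P 1/2 ok · (2,3)Q 2/3 ok · (2,4)Q 3/3 ok
Row 3: (3,1)P 2/2 ok · (3,2)P 2/2 ok · (3,4)Q 1/1 ok
Row 4: (4,1)P 2/2 ok
Row 5: (5,1)P 2/2 ok · (5,2)P 3/3 ok · (5,3)P 3/3 ok · (5,4)P 2/2 ok
Row 6: (6,2)P 2/2 ok · (6,3)P 3/3 ok · (6,4)P 2/2 ok
All meet the threshold, so the configuration is stable.

Yes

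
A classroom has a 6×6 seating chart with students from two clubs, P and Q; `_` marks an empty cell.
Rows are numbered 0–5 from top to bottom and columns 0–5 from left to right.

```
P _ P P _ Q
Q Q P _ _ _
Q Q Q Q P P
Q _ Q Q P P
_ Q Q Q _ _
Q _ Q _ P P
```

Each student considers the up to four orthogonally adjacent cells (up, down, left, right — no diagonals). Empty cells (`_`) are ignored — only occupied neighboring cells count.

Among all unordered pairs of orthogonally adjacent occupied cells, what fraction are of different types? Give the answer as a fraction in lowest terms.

Scan each occupied cell's neighbors to the right and below so each pair is counted once.
Row 0: P(0,0)–Q(1,0)≠ P(0,2)–P(0,3)= P(0,2)–P(1,2)=  → 1/3 unlike.
Row 1: Q(1,0)–Q(1,1)= Q(1,0)–Q(2,0)= Q(1,1)–P(1,2)≠ Q(1,1)–Q(2,1)= P(1,2)–Q(2,2)≠  → 2/5 unlike.
Row 2: Q(2,0)–Q(2,1)= Q(2,0)–Q(3,0)= Q(2,1)–Q(2,2)= Q(2,2)–Q(2,3)= Q(2,2)–Q(3,2)= Q(2,3)–P(2,4)≠ Q(2,3)–Q(3,3)= P(2,4)–P(2,5)= P(2,4)–P(3,4)= P(2,5)–P(3,5)=  → 1/10 unlike.
Row 3: Q(3,2)–Q(3,3)= Q(3,2)–Q(4,2)= Q(3,3)–P(3,4)≠ Q(3,3)–Q(4,3)= P(3,4)–P(3,5)=  → 1/5 unlike.
Row 4: Q(4,1)–Q(4,2)= Q(4,2)–Q(4,3)= Q(4,2)–Q(5,2)=  → 0/3 unlike.
Row 5: P(5,4)–P(5,5)=  → 0/1 unlike.
Total adjacent occupied pairs: 27; unlike-type pairs: 5.
5/27 is already in lowest terms.

5/27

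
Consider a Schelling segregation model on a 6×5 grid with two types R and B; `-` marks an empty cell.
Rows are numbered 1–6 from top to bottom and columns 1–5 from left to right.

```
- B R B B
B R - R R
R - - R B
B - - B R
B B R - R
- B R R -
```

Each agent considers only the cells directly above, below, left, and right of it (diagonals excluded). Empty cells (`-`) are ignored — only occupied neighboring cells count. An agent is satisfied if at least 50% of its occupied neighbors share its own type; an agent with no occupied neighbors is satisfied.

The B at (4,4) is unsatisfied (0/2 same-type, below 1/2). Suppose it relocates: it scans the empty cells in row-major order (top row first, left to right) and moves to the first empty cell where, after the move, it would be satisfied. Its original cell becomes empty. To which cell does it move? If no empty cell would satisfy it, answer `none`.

(1,1)

Vacating (4,4). Empty cells in order:
  (1,1): 2/2 same-type → satisfied — stop here.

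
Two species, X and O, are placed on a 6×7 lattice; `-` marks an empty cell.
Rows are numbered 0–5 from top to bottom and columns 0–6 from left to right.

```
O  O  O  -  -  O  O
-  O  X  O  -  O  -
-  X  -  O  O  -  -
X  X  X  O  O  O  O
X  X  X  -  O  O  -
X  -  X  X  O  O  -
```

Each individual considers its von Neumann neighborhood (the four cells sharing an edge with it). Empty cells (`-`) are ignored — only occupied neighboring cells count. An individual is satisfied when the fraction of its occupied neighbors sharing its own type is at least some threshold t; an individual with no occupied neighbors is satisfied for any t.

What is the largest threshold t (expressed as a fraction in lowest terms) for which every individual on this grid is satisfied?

0/1

Row 0: (0,0)O 1/1 · (0,1)O 3/3 · (0,2)O 1/2 · (0,5)O 2/2 · (0,6)O 1/1
Row 1: (1,1)O 1/3 · (1,2)X 0/3 · (1,3)O 1/2 · (1,5)O 1/1
Row 2: (2,1)X 1/2 · (2,3)O 3/3 · (2,4)O 2/2
Row 3: (3,0)X 2/2 · (3,1)X 4/4 · (3,2)X 2/3 · (3,3)O 2/3 · (3,4)O 4/4 · (3,5)O 3/3 · (3,6)O 1/1
Row 4: (4,0)X 3/3 · (4,1)X 3/3 · (4,2)X 3/3 · (4,4)O 3/3 · (4,5)O 3/3
Row 5: (5,0)X 1/1 · (5,2)X 2/2 · (5,3)X 1/2 · (5,4)O 2/3 · (5,5)O 2/2
The smallest same-type fraction is 0/3 at (1,2), which reduces to 0/1. Any threshold above that leaves this individual unsatisfied.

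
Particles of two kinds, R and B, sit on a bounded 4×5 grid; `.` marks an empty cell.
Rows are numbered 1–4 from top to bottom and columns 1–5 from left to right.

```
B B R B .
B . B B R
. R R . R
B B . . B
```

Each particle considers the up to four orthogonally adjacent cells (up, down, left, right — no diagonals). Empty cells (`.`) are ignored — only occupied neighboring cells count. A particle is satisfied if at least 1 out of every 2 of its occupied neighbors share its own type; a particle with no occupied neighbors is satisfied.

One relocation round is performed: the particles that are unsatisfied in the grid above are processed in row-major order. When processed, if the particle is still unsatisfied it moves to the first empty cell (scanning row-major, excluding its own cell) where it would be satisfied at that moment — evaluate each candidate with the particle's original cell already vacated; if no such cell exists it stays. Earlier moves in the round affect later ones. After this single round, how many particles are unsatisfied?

Initially unsatisfied (in order): (1,3), (2,3), (4,5).
  (1,3) → (1,5).
  (2,3): now satisfied by earlier moves; stays.
  (4,5) → (1,3).
Resulting grid:
B B B B R
B . B B R
. R R . R
B B . . .
All satisfied now.

0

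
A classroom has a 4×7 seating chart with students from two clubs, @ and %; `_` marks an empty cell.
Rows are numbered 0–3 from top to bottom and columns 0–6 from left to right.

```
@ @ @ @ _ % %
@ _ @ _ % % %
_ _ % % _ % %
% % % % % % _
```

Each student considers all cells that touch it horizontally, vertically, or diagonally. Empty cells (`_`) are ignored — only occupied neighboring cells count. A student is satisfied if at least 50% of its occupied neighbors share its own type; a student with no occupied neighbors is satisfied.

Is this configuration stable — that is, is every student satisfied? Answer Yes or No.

Yes

(0,0)@ 2/2 ✓
(0,1)@ 4/4 ✓
(0,2)@ 3/3 ✓
(0,3)@ 2/3 ✓
(0,5)% 4/4 ✓
(0,6)% 3/3 ✓
(1,0)@ 2/2 ✓
(1,2)@ 3/5 ✓
(1,4)% 4/5 ✓
(1,5)% 6/6 ✓
(1,6)% 5/5 ✓
(2,2)% 4/5 ✓
(2,3)% 5/6 ✓
(2,5)% 6/6 ✓
(2,6)% 4/4 ✓
(3,0)% 1/1 ✓
(3,1)% 3/3 ✓
(3,2)% 4/4 ✓
(3,3)% 4/4 ✓
(3,4)% 4/4 ✓
(3,5)% 3/3 ✓
All meet the threshold, so the configuration is stable.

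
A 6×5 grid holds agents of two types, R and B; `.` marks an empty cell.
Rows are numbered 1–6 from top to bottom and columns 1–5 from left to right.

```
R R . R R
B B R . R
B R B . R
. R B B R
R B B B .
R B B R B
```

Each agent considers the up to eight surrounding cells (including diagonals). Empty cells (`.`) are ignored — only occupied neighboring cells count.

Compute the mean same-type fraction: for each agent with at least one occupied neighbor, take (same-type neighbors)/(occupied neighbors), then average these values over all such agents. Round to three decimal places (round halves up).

Row 1: (1,1)R 1/3 · (1,2)R 2/4 · (1,4)R 3/3 · (1,5)R 2/2
Row 2: (2,1)B 2/5 · (2,2)B 3/7 · (2,3)R 3/5 · (2,5)R 3/3
Row 3: (3,1)B 2/4 · (3,2)R 2/7 · (3,3)B 3/6 · (3,5)R 2/3
Row 4: (4,2)R 2/7 · (4,3)B 5/7 · (4,4)B 4/6 · (4,5)R 1/3
Row 5: (5,1)R 2/4 · (5,2)B 4/7 · (5,3)B 6/8 · (5,4)B 5/7
Row 6: (6,1)R 1/3 · (6,2)B 3/5 · (6,3)B 4/5 · (6,4)R 0/4 · (6,5)B 1/2
Sum over 25 agents: 1/3 + 2/4 + 3/3 + 2/2 + 2/5 + 3/7 + 3/5 + 3/3 + 2/4 + 2/7 + 3/6 + 2/3 + 2/7 + 5/7 + 4/6 + 1/3 + 2/4 + 4/7 + 6/8 + 5/7 + 1/3 + 3/5 + 4/5 + 0/4 + 1/2 = 839/60; mean = 839/60 ÷ 25 = 839/1500 = 0.559333… → 0.559.

0.559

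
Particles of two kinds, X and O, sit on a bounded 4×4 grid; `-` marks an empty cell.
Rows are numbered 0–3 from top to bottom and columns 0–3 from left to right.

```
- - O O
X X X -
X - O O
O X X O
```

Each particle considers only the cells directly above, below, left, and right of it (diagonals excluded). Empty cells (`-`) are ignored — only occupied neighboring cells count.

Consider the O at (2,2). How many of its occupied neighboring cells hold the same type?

Occupied neighbors of (2,2): (1,2)=X, (3,2)=X, (2,3)=O.
Same type (O): 1 of 3.

1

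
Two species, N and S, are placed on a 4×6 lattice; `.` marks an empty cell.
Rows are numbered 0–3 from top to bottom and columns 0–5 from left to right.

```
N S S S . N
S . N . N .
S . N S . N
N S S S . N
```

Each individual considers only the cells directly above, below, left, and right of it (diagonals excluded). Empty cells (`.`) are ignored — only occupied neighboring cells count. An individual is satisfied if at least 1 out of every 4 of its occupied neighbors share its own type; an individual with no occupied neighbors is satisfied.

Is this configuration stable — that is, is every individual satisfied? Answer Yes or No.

No

(0,0)N 0/2 unhappy
(0,1)S 1/2 ok
(0,2)S 2/3 ok
(0,3)S 1/1 ok
(0,5)N 0/0 ok
(1,0)S 1/2 ok
(1,2)N 1/2 ok
(1,4)N 0/0 ok
(2,0)S 1/2 ok
(2,2)N 1/3 ok
(2,3)S 1/2 ok
(2,5)N 1/1 ok
(3,0)N 0/2 unhappy
(3,1)S 1/2 ok
(3,2)S 2/3 ok
(3,3)S 2/2 ok
(3,5)N 1/1 ok
For instance (0,0) has only 0/2 same-type neighbors, below 1/4.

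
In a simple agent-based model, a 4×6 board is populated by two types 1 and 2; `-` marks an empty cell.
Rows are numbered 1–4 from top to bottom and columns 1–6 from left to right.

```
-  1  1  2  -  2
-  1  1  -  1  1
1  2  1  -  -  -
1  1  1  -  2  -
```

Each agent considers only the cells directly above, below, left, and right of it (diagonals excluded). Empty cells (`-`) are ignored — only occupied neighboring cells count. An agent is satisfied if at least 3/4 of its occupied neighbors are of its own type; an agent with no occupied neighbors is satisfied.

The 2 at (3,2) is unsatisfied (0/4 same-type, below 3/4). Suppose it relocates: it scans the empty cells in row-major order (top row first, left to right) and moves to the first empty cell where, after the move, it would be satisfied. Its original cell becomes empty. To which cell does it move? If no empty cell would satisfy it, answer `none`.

(4,6)

Vacating (3,2). Empty cells in order:
  (1,1): 0/1 same-type → still unsatisfied.
  (1,5): 2/3 same-type → still unsatisfied.
  (2,1): 0/2 same-type → still unsatisfied.
  (2,4): 1/3 same-type → still unsatisfied.
  (3,4): 0/1 same-type → still unsatisfied.
  (3,5): 1/2 same-type → still unsatisfied.
  (3,6): 0/1 same-type → still unsatisfied.
  (4,4): 1/2 same-type → still unsatisfied.
  (4,6): 1/1 same-type → satisfied — stop here.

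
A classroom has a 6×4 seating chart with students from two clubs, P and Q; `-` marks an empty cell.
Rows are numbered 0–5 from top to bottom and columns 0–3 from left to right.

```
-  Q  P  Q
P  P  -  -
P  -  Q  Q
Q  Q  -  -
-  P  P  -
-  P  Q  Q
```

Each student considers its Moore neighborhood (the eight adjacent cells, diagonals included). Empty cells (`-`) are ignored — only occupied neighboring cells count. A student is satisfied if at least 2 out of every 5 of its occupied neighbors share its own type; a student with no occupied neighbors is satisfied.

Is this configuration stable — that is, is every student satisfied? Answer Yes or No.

Row 0: (0,1)Q 0/3 not · (0,2)P 1/3 not · (0,3)Q 0/1 not
Row 1: (1,0)P 2/3 satisfied · (1,1)P 3/5 satisfied
Row 2: (2,0)P 2/4 satisfied · (2,2)Q 2/3 satisfied · (2,3)Q 1/1 satisfied
Row 3: (3,0)Q 1/3 not · (3,1)Q 2/5 satisfied
Row 4: (4,1)P 2/5 satisfied · (4,2)P 2/5 satisfied
Row 5: (5,1)P 2/3 satisfied · (5,2)Q 1/4 not · (5,3)Q 1/2 satisfied
For instance (0,1) has only 0/3 same-type neighbors, below 2/5.

No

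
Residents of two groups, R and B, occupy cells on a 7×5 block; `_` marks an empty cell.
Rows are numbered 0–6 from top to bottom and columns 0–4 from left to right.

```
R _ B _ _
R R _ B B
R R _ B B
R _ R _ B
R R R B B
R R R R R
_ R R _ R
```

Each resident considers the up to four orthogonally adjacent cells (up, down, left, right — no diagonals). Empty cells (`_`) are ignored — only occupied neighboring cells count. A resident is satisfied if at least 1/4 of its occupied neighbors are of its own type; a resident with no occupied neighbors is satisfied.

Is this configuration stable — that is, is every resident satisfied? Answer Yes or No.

Yes

Row 0: (0,0)R 1/1 ok · (0,2)B 0/0 ok
Row 1: (1,0)R 3/3 ok · (1,1)R 2/2 ok · (1,3)B 2/2 ok · (1,4)B 2/2 ok
Row 2: (2,0)R 3/3 ok · (2,1)R 2/2 ok · (2,3)B 2/2 ok · (2,4)B 3/3 ok
Row 3: (3,0)R 2/2 ok · (3,2)R 1/1 ok · (3,4)B 2/2 ok
Row 4: (4,0)R 3/3 ok · (4,1)R 3/3 ok · (4,2)R 3/4 ok · (4,3)B 1/3 ok · (4,4)B 2/3 ok
Row 5: (5,0)R 2/2 ok · (5,1)R 4/4 ok · (5,2)R 4/4 ok · (5,3)R 2/3 ok · (5,4)R 2/3 ok
Row 6: (6,1)R 2/2 ok · (6,2)R 2/2 ok · (6,4)R 1/1 ok
All meet the threshold, so the configuration is stable.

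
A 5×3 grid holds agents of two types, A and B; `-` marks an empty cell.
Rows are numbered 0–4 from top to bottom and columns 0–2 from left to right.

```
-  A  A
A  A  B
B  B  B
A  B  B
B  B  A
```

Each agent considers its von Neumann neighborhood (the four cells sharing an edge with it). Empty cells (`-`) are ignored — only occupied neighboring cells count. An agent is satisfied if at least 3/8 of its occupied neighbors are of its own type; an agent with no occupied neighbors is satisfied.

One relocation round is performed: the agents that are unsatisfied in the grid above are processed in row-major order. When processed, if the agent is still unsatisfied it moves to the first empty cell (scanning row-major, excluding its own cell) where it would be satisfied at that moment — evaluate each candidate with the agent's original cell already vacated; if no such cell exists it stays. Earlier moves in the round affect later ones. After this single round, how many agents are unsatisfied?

2

Initially unsatisfied (in order): (1,2), (2,0), (3,0), (4,2).
  (1,2): no empty cell satisfies it; stays.
  (2,0): no empty cell satisfies it; stays.
  (3,0) → (0,0).
  (4,2): no empty cell satisfies it; stays.
Resulting grid:
A A A
A A B
B B B
- B B
B B A
Unsatisfied now: (1,2), (4,2).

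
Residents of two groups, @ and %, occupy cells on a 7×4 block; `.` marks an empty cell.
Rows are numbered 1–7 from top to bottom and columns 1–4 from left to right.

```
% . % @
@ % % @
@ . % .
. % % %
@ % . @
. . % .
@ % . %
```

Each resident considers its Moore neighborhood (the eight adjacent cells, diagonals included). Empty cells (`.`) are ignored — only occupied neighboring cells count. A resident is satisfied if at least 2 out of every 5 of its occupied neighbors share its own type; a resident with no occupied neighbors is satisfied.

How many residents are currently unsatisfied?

Row 1: (1,1)% 1/2 ✓ · (1,3)% 2/4 ✓ · (1,4)@ 1/3 ✗
Row 2: (2,1)@ 1/3 ✗ · (2,2)% 4/6 ✓ · (2,3)% 3/5 ✓ · (2,4)@ 1/4 ✗
Row 3: (3,1)@ 1/3 ✗ · (3,3)% 5/6 ✓
Row 4: (4,2)% 3/5 ✓ · (4,3)% 4/5 ✓ · (4,4)% 2/3 ✓
Row 5: (5,1)@ 0/2 ✗ · (5,2)% 3/4 ✓ · (5,4)@ 0/3 ✗
Row 6: (6,3)% 3/4 ✓
Row 7: (7,1)@ 0/1 ✗ · (7,2)% 1/2 ✓ · (7,4)% 1/1 ✓
Unsatisfied: (1,4), (2,1), (2,4), (3,1), (5,1), (5,4), (7,1) — 7 in total.

7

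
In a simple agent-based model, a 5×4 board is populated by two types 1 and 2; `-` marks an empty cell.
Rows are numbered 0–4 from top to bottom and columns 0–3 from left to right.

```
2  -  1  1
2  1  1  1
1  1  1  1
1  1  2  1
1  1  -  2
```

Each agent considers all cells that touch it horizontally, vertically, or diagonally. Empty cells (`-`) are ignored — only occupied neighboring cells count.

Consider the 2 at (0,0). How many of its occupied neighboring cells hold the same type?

1

Occupied neighbors of (0,0): (1,0)=2, (1,1)=1.
Same type (2): 1 of 2.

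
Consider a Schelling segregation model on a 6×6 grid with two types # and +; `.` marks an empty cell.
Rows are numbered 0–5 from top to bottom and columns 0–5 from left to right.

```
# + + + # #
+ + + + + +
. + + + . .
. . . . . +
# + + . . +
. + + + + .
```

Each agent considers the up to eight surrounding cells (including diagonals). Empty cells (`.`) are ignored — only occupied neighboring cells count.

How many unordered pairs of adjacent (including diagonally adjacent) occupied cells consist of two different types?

11

Scan each occupied cell's neighbors to the right and below (and the two forward diagonals) so each pair is counted once.
From row 0: 9 unlike of 21 pairs (running 9/21).
From row 1: 0 unlike of 14 pairs (running 9/35).
From row 2: 0 unlike of 2 pairs (running 9/37).
From row 3: 0 unlike of 1 pairs (running 9/38).
From row 4: 2 unlike of 9 pairs (running 11/47).
From row 5: 0 unlike of 3 pairs (running 11/50).
Total adjacent occupied pairs: 50; unlike-type pairs: 11.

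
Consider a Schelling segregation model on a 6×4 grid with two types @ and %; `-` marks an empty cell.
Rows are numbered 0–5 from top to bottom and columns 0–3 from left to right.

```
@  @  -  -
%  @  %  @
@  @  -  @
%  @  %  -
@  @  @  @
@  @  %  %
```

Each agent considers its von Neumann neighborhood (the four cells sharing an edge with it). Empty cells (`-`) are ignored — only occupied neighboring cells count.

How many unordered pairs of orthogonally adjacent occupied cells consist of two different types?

Scan each occupied cell's neighbors to the right and below so each pair is counted once.
From row 0: 1 unlike of 3 pairs (running 1/3).
From row 1: 4 unlike of 6 pairs (running 5/9).
From row 2: 1 unlike of 3 pairs (running 6/12).
From row 3: 4 unlike of 5 pairs (running 10/17).
From row 4: 2 unlike of 7 pairs (running 12/24).
From row 5: 1 unlike of 3 pairs (running 13/27).
Total adjacent occupied pairs: 27; unlike-type pairs: 13.

13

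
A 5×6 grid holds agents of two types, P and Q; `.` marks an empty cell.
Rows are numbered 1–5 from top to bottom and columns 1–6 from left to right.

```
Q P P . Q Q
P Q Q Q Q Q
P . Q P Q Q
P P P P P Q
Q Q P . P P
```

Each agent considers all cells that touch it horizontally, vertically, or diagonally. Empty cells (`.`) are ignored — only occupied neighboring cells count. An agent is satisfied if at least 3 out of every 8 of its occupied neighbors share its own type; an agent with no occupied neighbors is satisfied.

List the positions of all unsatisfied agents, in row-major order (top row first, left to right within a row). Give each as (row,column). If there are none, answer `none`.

Row 1: (1,1)Q 1/3 unhappy · (1,2)P 2/5 ok · (1,3)P 1/4 unhappy · (1,5)Q 4/4 ok · (1,6)Q 3/3 ok
Row 2: (2,1)P 2/4 ok · (2,2)Q 3/7 ok · (2,3)Q 3/6 ok · (2,4)Q 5/7 ok · (2,5)Q 6/7 ok · (2,6)Q 5/5 ok
Row 3: (3,1)P 3/4 ok · (3,3)Q 3/7 ok · (3,4)P 3/8 ok · (3,5)Q 5/8 ok · (3,6)Q 4/5 ok
Row 4: (4,1)P 2/4 ok · (4,2)P 4/7 ok · (4,3)P 4/6 ok · (4,4)P 5/7 ok · (4,5)P 4/7 ok · (4,6)Q 2/5 ok
Row 5: (5,1)Q 1/3 unhappy · (5,2)Q 1/5 unhappy · (5,3)P 3/4 ok · (5,5)P 3/4 ok · (5,6)P 2/3 ok

(1,1), (1,3), (5,1), (5,2)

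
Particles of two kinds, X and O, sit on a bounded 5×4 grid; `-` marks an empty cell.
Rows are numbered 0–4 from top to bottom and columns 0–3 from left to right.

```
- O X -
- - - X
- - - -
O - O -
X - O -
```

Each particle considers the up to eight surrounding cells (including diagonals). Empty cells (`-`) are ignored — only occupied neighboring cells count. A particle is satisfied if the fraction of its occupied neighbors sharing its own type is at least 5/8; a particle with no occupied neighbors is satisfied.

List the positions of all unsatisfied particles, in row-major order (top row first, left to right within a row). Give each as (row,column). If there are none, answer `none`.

(0,1), (0,2), (3,0), (4,0)

Row 0: (0,1)O 0/1 ✗ · (0,2)X 1/2 ✗
Row 1: (1,3)X 1/1 ✓
Row 3: (3,0)O 0/1 ✗ · (3,2)O 1/1 ✓
Row 4: (4,0)X 0/1 ✗ · (4,2)O 1/1 ✓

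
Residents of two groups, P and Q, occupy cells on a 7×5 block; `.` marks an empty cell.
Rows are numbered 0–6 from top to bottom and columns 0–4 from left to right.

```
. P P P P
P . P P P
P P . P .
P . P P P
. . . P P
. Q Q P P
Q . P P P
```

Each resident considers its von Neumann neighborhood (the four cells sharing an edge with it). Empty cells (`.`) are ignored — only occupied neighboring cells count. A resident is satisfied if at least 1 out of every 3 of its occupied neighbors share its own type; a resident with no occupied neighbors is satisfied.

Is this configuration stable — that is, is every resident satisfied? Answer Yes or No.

Row 0: (0,1)P 1/1 ok · (0,2)P 3/3 ok · (0,3)P 3/3 ok · (0,4)P 2/2 ok
Row 1: (1,0)P 1/1 ok · (1,2)P 2/2 ok · (1,3)P 4/4 ok · (1,4)P 2/2 ok
Row 2: (2,0)P 3/3 ok · (2,1)P 1/1 ok · (2,3)P 2/2 ok
Row 3: (3,0)P 1/1 ok · (3,2)P 1/1 ok · (3,3)P 4/4 ok · (3,4)P 2/2 ok
Row 4: (4,3)P 3/3 ok · (4,4)P 3/3 ok
Row 5: (5,1)Q 1/1 ok · (5,2)Q 1/3 ok · (5,3)P 3/4 ok · (5,4)P 3/3 ok
Row 6: (6,0)Q 0/0 ok · (6,2)P 1/2 ok · (6,3)P 3/3 ok · (6,4)P 2/2 ok
All meet the threshold, so the configuration is stable.

Yes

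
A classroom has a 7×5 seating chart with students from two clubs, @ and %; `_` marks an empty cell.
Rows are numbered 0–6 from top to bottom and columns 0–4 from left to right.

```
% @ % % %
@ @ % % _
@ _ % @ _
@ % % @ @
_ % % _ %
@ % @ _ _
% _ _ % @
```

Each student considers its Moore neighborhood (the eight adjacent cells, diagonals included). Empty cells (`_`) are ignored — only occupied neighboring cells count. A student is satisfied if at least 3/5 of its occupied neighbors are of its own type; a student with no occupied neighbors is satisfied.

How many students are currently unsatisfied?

Row 0: (0,0)% 0/3 not · (0,1)@ 2/5 not · (0,2)% 3/5 satisfied · (0,3)% 4/4 satisfied · (0,4)% 2/2 satisfied
Row 1: (1,0)@ 3/4 satisfied · (1,1)@ 3/7 not · (1,2)% 4/7 not · (1,3)% 5/6 satisfied
Row 2: (2,0)@ 3/4 satisfied · (2,2)% 4/7 not · (2,3)@ 2/6 not
Row 3: (3,0)@ 1/3 not · (3,1)% 4/6 satisfied · (3,2)% 4/6 satisfied · (3,3)@ 2/6 not · (3,4)@ 2/3 satisfied
Row 4: (4,1)% 4/7 not · (4,2)% 4/6 satisfied · (4,4)% 0/2 not
Row 5: (5,0)@ 0/3 not · (5,1)% 3/5 satisfied · (5,2)@ 0/4 not
Row 6: (6,0)% 1/2 not · (6,3)% 0/2 not · (6,4)@ 0/1 not
Unsatisfied: (0,0), (0,1), (1,1), (1,2), (2,2), (2,3), (3,0), (3,3), (4,1), (4,4), (5,0), (5,2), (6,0), (6,3), (6,4) — 15 in total.

15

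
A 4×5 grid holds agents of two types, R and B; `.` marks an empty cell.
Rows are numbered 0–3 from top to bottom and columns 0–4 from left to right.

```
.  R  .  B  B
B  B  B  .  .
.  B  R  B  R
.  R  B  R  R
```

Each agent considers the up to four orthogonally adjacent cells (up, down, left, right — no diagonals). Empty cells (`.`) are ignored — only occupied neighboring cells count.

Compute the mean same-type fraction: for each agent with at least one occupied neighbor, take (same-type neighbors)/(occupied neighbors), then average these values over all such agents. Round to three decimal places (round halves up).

0.458

(0,1)R 0/1
(0,3)B 1/1
(0,4)B 1/1
(1,0)B 1/1
(1,1)B 3/4
(1,2)B 1/2
(2,1)B 1/3
(2,2)R 0/4
(2,3)B 0/3
(2,4)R 1/2
(3,1)R 0/2
(3,2)B 0/3
(3,3)R 1/3
(3,4)R 2/2
Sum over 14 agents: 0/1 + 1/1 + 1/1 + 1/1 + 3/4 + 1/2 + 1/3 + 0/4 + 0/3 + 1/2 + 0/2 + 0/3 + 1/3 + 2/2 = 77/12; mean = 77/12 ÷ 14 = 11/24 = 0.458333… → 0.458.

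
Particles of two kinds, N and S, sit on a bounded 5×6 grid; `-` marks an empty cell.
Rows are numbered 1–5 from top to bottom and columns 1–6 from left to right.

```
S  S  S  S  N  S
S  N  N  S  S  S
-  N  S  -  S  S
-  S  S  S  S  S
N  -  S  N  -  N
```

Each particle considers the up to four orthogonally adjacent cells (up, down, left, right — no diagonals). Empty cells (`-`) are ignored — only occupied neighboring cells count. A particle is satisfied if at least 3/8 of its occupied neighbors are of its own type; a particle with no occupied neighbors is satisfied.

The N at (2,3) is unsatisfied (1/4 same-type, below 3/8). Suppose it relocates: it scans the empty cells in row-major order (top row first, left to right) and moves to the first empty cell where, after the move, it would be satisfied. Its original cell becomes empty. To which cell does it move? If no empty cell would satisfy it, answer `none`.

Vacating (2,3). Empty cells in order:
  (3,1): 1/2 same-type → satisfied — stop here.

(3,1)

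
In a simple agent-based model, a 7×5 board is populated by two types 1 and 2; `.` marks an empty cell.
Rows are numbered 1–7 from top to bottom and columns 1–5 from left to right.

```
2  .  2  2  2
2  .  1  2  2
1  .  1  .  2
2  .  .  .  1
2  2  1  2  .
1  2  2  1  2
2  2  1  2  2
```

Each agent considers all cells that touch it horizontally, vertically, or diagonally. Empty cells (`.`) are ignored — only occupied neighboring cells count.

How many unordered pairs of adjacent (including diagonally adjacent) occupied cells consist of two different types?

26

Scan each occupied cell's neighbors to the right and below (and the two forward diagonals) so each pair is counted once.
From row 1: 2 unlike of 10 pairs (running 2/10).
From row 2: 3 unlike of 7 pairs (running 5/17).
From row 3: 2 unlike of 2 pairs (running 7/19).
From row 4: 1 unlike of 3 pairs (running 8/22).
From row 5: 7 unlike of 14 pairs (running 15/36).
From row 6: 9 unlike of 17 pairs (running 24/53).
From row 7: 2 unlike of 4 pairs (running 26/57).
Total adjacent occupied pairs: 57; unlike-type pairs: 26.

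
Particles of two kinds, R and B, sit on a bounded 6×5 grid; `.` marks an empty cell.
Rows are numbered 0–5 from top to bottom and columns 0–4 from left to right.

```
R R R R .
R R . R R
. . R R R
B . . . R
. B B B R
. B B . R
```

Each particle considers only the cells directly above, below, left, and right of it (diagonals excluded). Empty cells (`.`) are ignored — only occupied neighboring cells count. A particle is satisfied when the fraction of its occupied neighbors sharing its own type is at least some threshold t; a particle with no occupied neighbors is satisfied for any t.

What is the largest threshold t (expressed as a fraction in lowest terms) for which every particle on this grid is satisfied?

1/2

(0,0)R 2/2
(0,1)R 3/3
(0,2)R 2/2
(0,3)R 2/2
(1,0)R 2/2
(1,1)R 2/2
(1,3)R 3/3
(1,4)R 2/2
(2,2)R 1/1
(2,3)R 3/3
(2,4)R 3/3
(3,0)B — no occupied neighbors
(3,4)R 2/2
(4,1)B 2/2
(4,2)B 3/3
(4,3)B 1/2
(4,4)R 2/3
(5,1)B 2/2
(5,2)B 2/2
(5,4)R 1/1
The smallest same-type fraction is 1/2 at (4,3), which reduces to 1/2. Any threshold above that leaves this particle unsatisfied.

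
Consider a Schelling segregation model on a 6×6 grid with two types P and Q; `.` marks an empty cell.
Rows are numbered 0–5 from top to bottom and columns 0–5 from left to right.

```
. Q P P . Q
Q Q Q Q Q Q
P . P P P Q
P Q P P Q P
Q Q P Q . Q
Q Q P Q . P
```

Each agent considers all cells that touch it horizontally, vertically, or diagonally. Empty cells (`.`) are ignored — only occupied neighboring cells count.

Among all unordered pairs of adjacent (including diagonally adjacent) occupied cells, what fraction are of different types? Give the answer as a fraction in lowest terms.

Scan each occupied cell's neighbors to the right and below (and the two forward diagonals) so each pair is counted once.
From row 0: 7 unlike of 13 pairs (running 7/13).
From row 1: 11 unlike of 18 pairs (running 18/31).
From row 2: 6 unlike of 16 pairs (running 24/47).
From row 3: 11 unlike of 18 pairs (running 35/65).
From row 4: 7 unlike of 14 pairs (running 42/79).
From row 5: 2 unlike of 3 pairs (running 44/82).
Total adjacent occupied pairs: 82; unlike-type pairs: 44.
44/82 reduces to 22/41.

22/41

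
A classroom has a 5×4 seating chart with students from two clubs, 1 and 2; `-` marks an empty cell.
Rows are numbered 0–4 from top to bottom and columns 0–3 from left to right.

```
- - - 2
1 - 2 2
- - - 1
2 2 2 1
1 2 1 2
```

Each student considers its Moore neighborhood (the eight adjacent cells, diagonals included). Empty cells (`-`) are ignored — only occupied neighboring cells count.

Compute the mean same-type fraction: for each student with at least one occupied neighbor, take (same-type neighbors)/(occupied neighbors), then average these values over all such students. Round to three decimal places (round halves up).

0.499

(0,3)2 2/2
(1,0)1 — no occupied neighbors
(1,2)2 2/3
(1,3)2 2/3
(2,3)1 1/4
(3,0)2 2/3
(3,1)2 3/5
(3,2)2 3/6
(3,3)1 2/4
(4,0)1 0/3
(4,1)2 3/5
(4,2)1 1/5
(4,3)2 1/3
Sum over 12 students: 2/2 + 2/3 + 2/3 + 1/4 + 2/3 + 3/5 + 3/6 + 2/4 + 0/3 + 3/5 + 1/5 + 1/3 = 359/60; mean = 359/60 ÷ 12 = 359/720 = 0.498611… → 0.499.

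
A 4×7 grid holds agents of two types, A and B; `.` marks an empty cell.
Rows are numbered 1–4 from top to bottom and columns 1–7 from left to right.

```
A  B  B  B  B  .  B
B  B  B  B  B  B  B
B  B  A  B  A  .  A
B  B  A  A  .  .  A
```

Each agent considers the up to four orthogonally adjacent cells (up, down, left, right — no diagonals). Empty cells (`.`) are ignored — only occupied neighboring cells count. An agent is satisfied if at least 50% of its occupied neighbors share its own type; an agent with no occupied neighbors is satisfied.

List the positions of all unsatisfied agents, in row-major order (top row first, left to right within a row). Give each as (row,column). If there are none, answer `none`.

(1,1)A 0/2 not
(1,2)B 2/3 satisfied
(1,3)B 3/3 satisfied
(1,4)B 3/3 satisfied
(1,5)B 2/2 satisfied
(1,7)B 1/1 satisfied
(2,1)B 2/3 satisfied
(2,2)B 4/4 satisfied
(2,3)B 3/4 satisfied
(2,4)B 4/4 satisfied
(2,5)B 3/4 satisfied
(2,6)B 2/2 satisfied
(2,7)B 2/3 satisfied
(3,1)B 3/3 satisfied
(3,2)B 3/4 satisfied
(3,3)A 1/4 not
(3,4)B 1/4 not
(3,5)A 0/2 not
(3,7)A 1/2 satisfied
(4,1)B 2/2 satisfied
(4,2)B 2/3 satisfied
(4,3)A 2/3 satisfied
(4,4)A 1/2 satisfied
(4,7)A 1/1 satisfied

(1,1), (3,3), (3,4), (3,5)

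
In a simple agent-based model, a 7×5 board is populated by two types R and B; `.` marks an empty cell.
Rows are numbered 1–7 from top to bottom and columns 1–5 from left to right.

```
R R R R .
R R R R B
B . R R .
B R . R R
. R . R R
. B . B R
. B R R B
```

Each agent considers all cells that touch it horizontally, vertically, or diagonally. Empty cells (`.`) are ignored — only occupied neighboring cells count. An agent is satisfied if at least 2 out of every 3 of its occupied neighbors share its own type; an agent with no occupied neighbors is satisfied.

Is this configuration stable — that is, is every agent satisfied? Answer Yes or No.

Row 1: (1,1)R 3/3 satisfied · (1,2)R 5/5 satisfied · (1,3)R 5/5 satisfied · (1,4)R 3/4 satisfied
Row 2: (2,1)R 3/4 satisfied · (2,2)R 6/7 satisfied · (2,3)R 7/7 satisfied · (2,4)R 5/6 satisfied · (2,5)B 0/3 not
Row 3: (3,1)B 1/4 not · (3,3)R 6/6 satisfied · (3,4)R 5/6 satisfied
Row 4: (4,1)B 1/3 not · (4,2)R 2/4 not · (4,4)R 5/5 satisfied · (4,5)R 4/4 satisfied
Row 5: (5,2)R 1/3 not · (5,4)R 4/5 satisfied · (5,5)R 4/5 satisfied
Row 6: (6,2)B 1/3 not · (6,4)B 1/6 not · (6,5)R 3/5 not
Row 7: (7,2)B 1/2 not · (7,3)R 1/4 not · (7,4)R 2/4 not · (7,5)B 1/3 not
For instance (2,5) has only 0/3 same-type neighbors, below 2/3.

No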